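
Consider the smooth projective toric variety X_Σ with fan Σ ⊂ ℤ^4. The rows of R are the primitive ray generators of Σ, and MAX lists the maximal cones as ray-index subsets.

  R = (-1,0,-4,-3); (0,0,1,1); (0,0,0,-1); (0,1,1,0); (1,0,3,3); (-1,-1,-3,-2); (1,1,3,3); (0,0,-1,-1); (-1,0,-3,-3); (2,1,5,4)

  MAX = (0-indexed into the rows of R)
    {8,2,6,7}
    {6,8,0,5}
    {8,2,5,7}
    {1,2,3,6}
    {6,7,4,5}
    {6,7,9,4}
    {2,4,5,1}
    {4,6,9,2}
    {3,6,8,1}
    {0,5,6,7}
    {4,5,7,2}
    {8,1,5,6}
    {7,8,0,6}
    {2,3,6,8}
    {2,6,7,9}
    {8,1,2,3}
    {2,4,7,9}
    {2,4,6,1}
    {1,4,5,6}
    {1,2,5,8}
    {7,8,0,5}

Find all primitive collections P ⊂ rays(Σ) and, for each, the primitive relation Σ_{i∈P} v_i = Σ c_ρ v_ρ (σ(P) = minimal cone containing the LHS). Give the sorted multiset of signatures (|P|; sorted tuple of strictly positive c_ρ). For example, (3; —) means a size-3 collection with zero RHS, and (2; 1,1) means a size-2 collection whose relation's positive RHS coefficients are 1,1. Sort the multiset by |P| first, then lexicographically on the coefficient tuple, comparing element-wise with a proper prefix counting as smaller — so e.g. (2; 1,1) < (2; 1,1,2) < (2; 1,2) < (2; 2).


|primitive collections| = 18. Relations:

  P={1,7}:  v_{1} + v_{7} = 0  ⟹  sig = (2; —)
  P={4,8}:  v_{4} + v_{8} = 0  ⟹  sig = (2; —)
  P={0,2}:  v_{0} + v_{2} = v_{7} + v_{8}  ⟹  sig = (2; 1,1)
  P={3,5}:  v_{3} + v_{5} = v_{1} + v_{8}  ⟹  sig = (2; 1,1)
  P={5,9}:  v_{5} + v_{9} = v_{4} + v_{7}  ⟹  sig = (2; 1,1)
  P={0,1}:  v_{0} + v_{1} = v_{5} + v_{6} + v_{8}  ⟹  sig = (2; 1,1,1)
  P={0,4}:  v_{0} + v_{4} = v_{5} + v_{6} + v_{7}  ⟹  sig = (2; 1,1,1)
  P={1,9}:  v_{1} + v_{9} = v_{2} + v_{4} + v_{6}  ⟹  sig = (2; 1,1,1)
  P={3,4}:  v_{3} + v_{4} = v_{1} + v_{2} + v_{6}  ⟹  sig = (2; 1,1,1)
  P={3,7}:  v_{3} + v_{7} = v_{2} + v_{6} + v_{8}  ⟹  sig = (2; 1,1,1)
  P={8,9}:  v_{8} + v_{9} = v_{2} + v_{6} + v_{7}  ⟹  sig = (2; 1,1,1)
  P={0,3}:  v_{0} + v_{3} = v_{6} + 2·v_{8}  ⟹  sig = (2; 1,2)
  P={0,9}:  v_{0} + v_{9} = v_{6} + 2·v_{7}  ⟹  sig = (2; 1,2)
  P={3,9}:  v_{3} + v_{9} = 2·v_{2} + 2·v_{6}  ⟹  sig = (2; 2,2)
  P={2,5,6}:  v_{2} + v_{5} + v_{6} = 0  ⟹  sig = (3; —)
  P={1,2,6,8}:  v_{1} + v_{2} + v_{6} + v_{8} = v_{3}  ⟹  sig = (4; 1)
  P={2,4,6,7}:  v_{2} + v_{4} + v_{6} + v_{7} = v_{9}  ⟹  sig = (4; 1)
  P={5,6,7,8}:  v_{5} + v_{6} + v_{7} + v_{8} = v_{0}  ⟹  sig = (4; 1)

Hence PRS(X_Σ) =
{ (2; —) ×2,  (2; 1,1) ×3,  (2; 1,1,1) ×6,  (2; 1,2) ×2,  (2; 2,2),  (3; —),  (4; 1) ×3 }


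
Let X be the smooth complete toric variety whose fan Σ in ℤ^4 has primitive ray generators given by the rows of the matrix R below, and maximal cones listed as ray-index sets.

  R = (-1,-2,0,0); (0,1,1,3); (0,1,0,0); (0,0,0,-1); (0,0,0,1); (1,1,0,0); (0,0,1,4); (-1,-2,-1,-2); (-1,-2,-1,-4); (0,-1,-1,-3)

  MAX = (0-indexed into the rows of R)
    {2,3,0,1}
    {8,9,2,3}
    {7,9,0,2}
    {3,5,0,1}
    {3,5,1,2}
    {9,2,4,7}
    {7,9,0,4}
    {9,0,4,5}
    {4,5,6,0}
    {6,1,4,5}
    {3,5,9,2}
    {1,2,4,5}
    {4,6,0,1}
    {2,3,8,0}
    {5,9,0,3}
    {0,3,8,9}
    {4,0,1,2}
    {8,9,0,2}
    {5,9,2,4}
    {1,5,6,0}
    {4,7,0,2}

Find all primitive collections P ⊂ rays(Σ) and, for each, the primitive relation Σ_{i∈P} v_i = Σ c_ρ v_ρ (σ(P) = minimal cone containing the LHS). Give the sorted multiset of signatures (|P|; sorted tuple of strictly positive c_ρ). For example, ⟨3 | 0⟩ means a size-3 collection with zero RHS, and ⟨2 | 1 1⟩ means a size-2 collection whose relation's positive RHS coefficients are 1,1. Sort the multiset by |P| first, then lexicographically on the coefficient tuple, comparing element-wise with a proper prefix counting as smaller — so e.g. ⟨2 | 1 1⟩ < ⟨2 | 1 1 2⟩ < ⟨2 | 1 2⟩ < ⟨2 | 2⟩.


Primitive collections (18):

  P = {1,9}:  v_{1} + v_{9} = 0  →  sig = ⟨2 | 0⟩
  P = {3,4}:  v_{3} + v_{4} = 0  →  sig = ⟨2 | 0⟩
  P = {6,8}:  v_{6} + v_{8} = v_{0}  →  sig = ⟨2 | 1⟩
  P = {2,6}:  v_{2} + v_{6} = v_{1} + v_{4}  →  sig = ⟨2 | 1 1⟩
  P = {5,7}:  v_{5} + v_{7} = v_{4} + v_{9}  →  sig = ⟨2 | 1 1⟩
  P = {5,8}:  v_{5} + v_{8} = v_{3} + v_{9}  →  sig = ⟨2 | 1 1⟩
  P = {1,7}:  v_{1} + v_{7} = v_{0} + v_{2} + v_{4}  →  sig = ⟨2 | 1 1 1⟩
  P = {1,8}:  v_{1} + v_{8} = v_{0} + v_{2} + v_{3}  →  sig = ⟨2 | 1 1 1⟩
  P = {3,6}:  v_{3} + v_{6} = v_{0} + v_{1} + v_{5}  →  sig = ⟨2 | 1 1 1⟩
  P = {3,7}:  v_{3} + v_{7} = v_{0} + v_{2} + v_{9}  →  sig = ⟨2 | 1 1 1⟩
  P = {4,8}:  v_{4} + v_{8} = v_{0} + v_{2} + v_{9}  →  sig = ⟨2 | 1 1 1⟩
  P = {6,9}:  v_{6} + v_{9} = v_{0} + v_{4} + v_{5}  →  sig = ⟨2 | 1 1 1⟩
  P = {6,7}:  v_{6} + v_{7} = v_{0} + 2·v_{4}  →  sig = ⟨2 | 1 2⟩
  P = {7,8}:  v_{7} + v_{8} = 2·v_{0} + 2·v_{2} + 2·v_{9}  →  sig = ⟨2 | 2 2 2⟩
  P = {0,2,5}:  v_{0} + v_{2} + v_{5} = 0  →  sig = ⟨3 | 0⟩
  P = {0,1,4,5}:  v_{0} + v_{1} + v_{4} + v_{5} = v_{6}  →  sig = ⟨4 | 1⟩
  P = {0,2,3,9}:  v_{0} + v_{2} + v_{3} + v_{9} = v_{8}  →  sig = ⟨4 | 1⟩
  P = {0,2,4,9}:  v_{0} + v_{2} + v_{4} + v_{9} = v_{7}  →  sig = ⟨4 | 1⟩

Signatures (|P|; sorted positive RHS coefficients), sorted:
{ ⟨2 | 0⟩ ×2,  ⟨2 | 1⟩,  ⟨2 | 1 1⟩ ×3,  ⟨2 | 1 1 1⟩ ×6,  ⟨2 | 1 2⟩,  ⟨2 | 2 2 2⟩,  ⟨3 | 0⟩,  ⟨4 | 1⟩ ×3 }


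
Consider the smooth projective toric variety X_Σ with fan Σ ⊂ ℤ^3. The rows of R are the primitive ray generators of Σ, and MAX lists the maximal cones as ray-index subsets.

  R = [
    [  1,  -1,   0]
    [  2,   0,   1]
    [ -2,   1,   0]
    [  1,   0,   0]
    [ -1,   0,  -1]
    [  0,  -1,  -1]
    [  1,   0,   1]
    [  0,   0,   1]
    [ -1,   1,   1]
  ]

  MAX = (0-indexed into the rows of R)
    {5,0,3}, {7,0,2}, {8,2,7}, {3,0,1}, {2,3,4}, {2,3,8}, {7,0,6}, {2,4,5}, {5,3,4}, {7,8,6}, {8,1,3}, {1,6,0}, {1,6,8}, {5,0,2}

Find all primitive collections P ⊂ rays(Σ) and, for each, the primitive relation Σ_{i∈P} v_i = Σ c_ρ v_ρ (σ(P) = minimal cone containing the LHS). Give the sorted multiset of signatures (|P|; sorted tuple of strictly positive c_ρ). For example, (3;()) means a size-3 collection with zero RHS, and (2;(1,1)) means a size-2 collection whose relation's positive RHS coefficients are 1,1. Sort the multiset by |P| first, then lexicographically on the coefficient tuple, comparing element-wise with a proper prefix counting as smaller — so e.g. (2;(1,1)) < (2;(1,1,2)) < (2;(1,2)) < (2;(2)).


|primitive collections| = 17. Relations:

  P = {4,6}:  v_{4} + v_{6} = 0  ⟹  sig = (2;())
  P = {0,4}:  v_{0} + v_{4} = v_{5}  ⟹  sig = (2;(1))
  P = {0,8}:  v_{0} + v_{8} = v_{7}  ⟹  sig = (2;(1))
  P = {1,4}:  v_{1} + v_{4} = v_{3}  ⟹  sig = (2;(1))
  P = {2,6}:  v_{2} + v_{6} = v_{8}  ⟹  sig = (2;(1))
  P = {3,6}:  v_{3} + v_{6} = v_{1}  ⟹  sig = (2;(1))
  P = {3,7}:  v_{3} + v_{7} = v_{6}  ⟹  sig = (2;(1))
  P = {4,8}:  v_{4} + v_{8} = v_{2}  ⟹  sig = (2;(1))
  P = {5,6}:  v_{5} + v_{6} = v_{0}  ⟹  sig = (2;(1))
  P = {1,2}:  v_{1} + v_{2} = v_{3} + v_{8}  ⟹  sig = (2;(1,1))
  P = {1,5}:  v_{1} + v_{5} = v_{0} + v_{3}  ⟹  sig = (2;(1,1))
  P = {4,7}:  v_{4} + v_{7} = v_{0} + v_{2}  ⟹  sig = (2;(1,1))
  P = {5,8}:  v_{5} + v_{8} = v_{0} + v_{2}  ⟹  sig = (2;(1,1))
  P = {5,7}:  v_{5} + v_{7} = 2·v_{0} + v_{2}  ⟹  sig = (2;(1,2))
  P = {1,7}:  v_{1} + v_{7} = 2·v_{6}  ⟹  sig = (2;(2))
  P = {0,2,3}:  v_{0} + v_{2} + v_{3} = 0  ⟹  sig = (3;())
  P = {2,3,5}:  v_{2} + v_{3} + v_{5} = v_{4}  ⟹  sig = (3;(1))

Sorted signature multiset PRS(X):
    |P|=2: 15 collections, coeffs (), (1), (1), (1), (1), (1), (1), (1), (1), (1,1), (1,1), (1,1), (1,1), (1,2), (2)
    |P|=3: 2 collections, coeffs (), (1)


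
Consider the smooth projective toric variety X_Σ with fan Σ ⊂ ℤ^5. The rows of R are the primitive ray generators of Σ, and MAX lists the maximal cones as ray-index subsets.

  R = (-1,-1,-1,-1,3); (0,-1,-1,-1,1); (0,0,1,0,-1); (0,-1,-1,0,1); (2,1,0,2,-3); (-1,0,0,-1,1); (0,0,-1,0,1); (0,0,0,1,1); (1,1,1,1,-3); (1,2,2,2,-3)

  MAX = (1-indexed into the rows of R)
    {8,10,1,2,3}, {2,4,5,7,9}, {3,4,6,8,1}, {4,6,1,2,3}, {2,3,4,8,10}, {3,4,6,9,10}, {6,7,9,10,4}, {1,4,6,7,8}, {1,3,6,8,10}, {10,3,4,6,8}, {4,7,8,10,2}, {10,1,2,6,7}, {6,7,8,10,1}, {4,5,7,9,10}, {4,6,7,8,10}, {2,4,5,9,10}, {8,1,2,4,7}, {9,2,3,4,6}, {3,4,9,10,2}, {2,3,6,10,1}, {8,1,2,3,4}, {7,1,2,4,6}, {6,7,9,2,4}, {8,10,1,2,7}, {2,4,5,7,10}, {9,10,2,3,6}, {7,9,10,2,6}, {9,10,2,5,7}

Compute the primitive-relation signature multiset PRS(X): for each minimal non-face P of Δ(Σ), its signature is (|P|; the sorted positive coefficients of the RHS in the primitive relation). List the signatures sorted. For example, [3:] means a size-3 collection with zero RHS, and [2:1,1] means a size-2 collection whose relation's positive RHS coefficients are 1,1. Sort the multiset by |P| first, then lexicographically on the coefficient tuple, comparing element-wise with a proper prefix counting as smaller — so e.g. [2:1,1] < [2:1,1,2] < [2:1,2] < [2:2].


11 minimal non-faces of Δ(Σ) (on 10 rays):

  P={1,9}:  v_{1} + v_{9} = 0  ⇒ sig = [2:]
  P={3,7}:  v_{3} + v_{7} = 0  ⇒ sig = [2:]
  P={5,6}:  v_{5} + v_{6} = v_{7} + v_{9}  ⇒ sig = [2:1,1]
  P={8,9}:  v_{8} + v_{9} = v_{4} + v_{10}  ⇒ sig = [2:1,1]
  P={1,5}:  v_{1} + v_{5} = v_{2} + v_{4} + v_{7} + v_{10}  ⇒ sig = [2:1,1,1,1]
  P={3,5}:  v_{3} + v_{5} = v_{2} + v_{4} + v_{9} + v_{10}  ⇒ sig = [2:1,1,1,1]
  P={5,8}:  v_{5} + v_{8} = v_{2} + 2·v_{4} + v_{7} + 2·v_{10}  ⇒ sig = [2:1,1,2,2]
  P={1,4,10}:  v_{1} + v_{4} + v_{10} = v_{8}  ⇒ sig = [3:1]
  P={2,6,8}:  v_{2} + v_{6} + v_{8} = v_{1}  ⇒ sig = [3:1]
  P={2,4,6,10}:  v_{2} + v_{4} + v_{6} + v_{10} = 0  ⇒ sig = [4:]
  P={2,4,7,9,10}:  v_{2} + v_{4} + v_{7} + v_{9} + v_{10} = v_{5}  ⇒ sig = [5:1]

Hence PRS(X_Σ) =
    |P|=2: 7 collections, coeffs (), (), (1,1), (1,1), (1,1,1,1), (1,1,1,1), (1,1,2,2)
    |P|=3: 2 collections, coeffs (1), (1)
    |P|=4: 1 collection, coeffs ()
    |P|=5: 1 collection, coeffs (1)


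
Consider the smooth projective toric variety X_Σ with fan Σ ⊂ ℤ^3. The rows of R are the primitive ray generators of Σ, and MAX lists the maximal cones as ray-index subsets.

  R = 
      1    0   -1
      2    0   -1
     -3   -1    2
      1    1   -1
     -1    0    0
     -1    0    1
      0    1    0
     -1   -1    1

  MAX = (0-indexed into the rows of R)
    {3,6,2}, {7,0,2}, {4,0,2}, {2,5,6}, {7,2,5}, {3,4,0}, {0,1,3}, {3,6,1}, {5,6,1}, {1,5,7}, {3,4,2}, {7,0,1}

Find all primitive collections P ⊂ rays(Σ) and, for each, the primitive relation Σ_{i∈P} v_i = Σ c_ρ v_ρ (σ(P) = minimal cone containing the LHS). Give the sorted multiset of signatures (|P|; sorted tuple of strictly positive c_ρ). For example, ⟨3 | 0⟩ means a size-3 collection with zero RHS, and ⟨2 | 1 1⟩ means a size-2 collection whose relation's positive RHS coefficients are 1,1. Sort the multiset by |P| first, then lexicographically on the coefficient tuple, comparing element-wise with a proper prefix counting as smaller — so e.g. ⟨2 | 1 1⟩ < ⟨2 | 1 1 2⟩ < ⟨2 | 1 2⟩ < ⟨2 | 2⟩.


The 11 primitive collections of Σ (r=8, n=3):

  • {0,5}:  v_{0} + v_{5} = 0 ; sig = ⟨2 | 0⟩
  • {3,7}:  v_{3} + v_{7} = 0 ; sig = ⟨2 | 0⟩
  • {0,6}:  v_{0} + v_{6} = v_{3} ; sig = ⟨2 | 1⟩
  • {1,2}:  v_{1} + v_{2} = v_{7} ; sig = ⟨2 | 1⟩
  • {1,4}:  v_{1} + v_{4} = v_{0} ; sig = ⟨2 | 1⟩
  • {3,5}:  v_{3} + v_{5} = v_{6} ; sig = ⟨2 | 1⟩
  • {6,7}:  v_{6} + v_{7} = v_{5} ; sig = ⟨2 | 1⟩
  • {4,5}:  v_{4} + v_{5} = v_{2} + v_{3} ; sig = ⟨2 | 1 1⟩
  • {4,7}:  v_{4} + v_{7} = v_{0} + v_{2} ; sig = ⟨2 | 1 1⟩
  • {4,6}:  v_{4} + v_{6} = v_{2} + 2·v_{3} ; sig = ⟨2 | 1 2⟩
  • {0,2,3}:  v_{0} + v_{2} + v_{3} = v_{4} ; sig = ⟨3 | 1⟩

Hence PRS(X_Σ) =
[⟨2 | 0⟩, ⟨2 | 0⟩, ⟨2 | 1⟩, ⟨2 | 1⟩, ⟨2 | 1⟩, ⟨2 | 1⟩, ⟨2 | 1⟩, ⟨2 | 1 1⟩, ⟨2 | 1 1⟩, ⟨2 | 1 2⟩, ⟨3 | 1⟩]


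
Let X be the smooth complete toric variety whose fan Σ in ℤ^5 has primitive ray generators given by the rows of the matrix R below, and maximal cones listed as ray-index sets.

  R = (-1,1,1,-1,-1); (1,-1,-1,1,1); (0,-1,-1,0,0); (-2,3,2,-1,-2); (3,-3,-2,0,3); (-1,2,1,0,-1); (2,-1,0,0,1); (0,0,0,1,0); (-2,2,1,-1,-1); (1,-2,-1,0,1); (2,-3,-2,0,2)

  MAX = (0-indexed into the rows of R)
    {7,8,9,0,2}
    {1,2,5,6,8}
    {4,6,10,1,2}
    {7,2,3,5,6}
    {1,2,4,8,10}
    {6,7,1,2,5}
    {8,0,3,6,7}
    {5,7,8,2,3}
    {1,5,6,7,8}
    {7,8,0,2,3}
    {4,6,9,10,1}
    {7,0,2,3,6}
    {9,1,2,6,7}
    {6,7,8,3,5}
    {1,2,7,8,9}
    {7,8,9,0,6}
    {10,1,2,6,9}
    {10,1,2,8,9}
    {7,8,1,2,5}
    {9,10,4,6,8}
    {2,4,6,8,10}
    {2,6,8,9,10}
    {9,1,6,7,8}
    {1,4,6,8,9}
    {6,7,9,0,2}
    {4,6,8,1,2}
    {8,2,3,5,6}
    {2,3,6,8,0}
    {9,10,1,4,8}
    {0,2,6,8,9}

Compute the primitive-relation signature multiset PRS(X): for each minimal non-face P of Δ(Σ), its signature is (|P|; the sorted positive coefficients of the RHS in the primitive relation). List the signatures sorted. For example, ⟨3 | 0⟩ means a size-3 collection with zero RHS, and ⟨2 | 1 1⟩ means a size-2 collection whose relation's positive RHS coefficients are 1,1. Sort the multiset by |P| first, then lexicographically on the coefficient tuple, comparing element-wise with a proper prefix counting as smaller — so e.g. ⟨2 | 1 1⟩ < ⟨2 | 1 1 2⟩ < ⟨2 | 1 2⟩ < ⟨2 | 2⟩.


17 minimal non-faces of Δ(Σ) (on 11 rays):

  • {0,1}:  v_{0} + v_{1} = 0  ⇒ sig = ⟨2 | 0⟩
  • {5,9}:  v_{5} + v_{9} = 0  ⇒ sig = ⟨2 | 0⟩
  • {0,5}:  v_{0} + v_{5} = v_{3}  ⇒ sig = ⟨2 | 1⟩
  • {1,3}:  v_{1} + v_{3} = v_{5}  ⇒ sig = ⟨2 | 1⟩
  • {3,9}:  v_{3} + v_{9} = v_{0}  ⇒ sig = ⟨2 | 1⟩
  • {7,10}:  v_{7} + v_{10} = v_{1} + v_{9}  ⇒ sig = ⟨2 | 1 1⟩
  • {0,4}:  v_{0} + v_{4} = v_{6} + v_{8} + v_{10}  ⇒ sig = ⟨2 | 1 1 1⟩
  • {3,10}:  v_{3} + v_{10} = v_{2} + v_{6} + v_{8}  ⇒ sig = ⟨2 | 1 1 1⟩
  • {0,10}:  v_{0} + v_{10} = v_{2} + v_{6} + v_{8} + v_{9}  ⇒ sig = ⟨2 | 1 1 1 1⟩
  • {5,10}:  v_{5} + v_{10} = v_{1} + v_{2} + v_{6} + v_{8}  ⇒ sig = ⟨2 | 1 1 1 1⟩
  • {4,7}:  v_{4} + v_{7} = 2·v_{1} + v_{6} + v_{8} + v_{9}  ⇒ sig = ⟨2 | 1 1 1 2⟩
  • {3,4}:  v_{3} + v_{4} = v_{1} + v_{2} + 2·v_{6} + 2·v_{8}  ⇒ sig = ⟨2 | 1 1 2 2⟩
  • {4,5}:  v_{4} + v_{5} = 2·v_{1} + v_{2} + 2·v_{6} + 2·v_{8}  ⇒ sig = ⟨2 | 1 2 2 2⟩
  • {2,4,9}:  v_{2} + v_{4} + v_{9} = 2·v_{10}  ⇒ sig = ⟨3 | 2⟩
  • {2,6,7,8}:  v_{2} + v_{6} + v_{7} + v_{8} = 0  ⇒ sig = ⟨4 | 0⟩
  • {1,6,8,10}:  v_{1} + v_{6} + v_{8} + v_{10} = v_{4}  ⇒ sig = ⟨4 | 1⟩
  • {1,2,6,8,9}:  v_{1} + v_{2} + v_{6} + v_{8} + v_{9} = v_{10}  ⇒ sig = ⟨5 | 1⟩

Sorted signature multiset PRS(X):
    |P|=2: 13 collections, coeffs (), (), (1), (1), (1), (1,1), (1,1,1), (1,1,1), (1,1,1,1), (1,1,1,1), (1,1,1,2), (1,1,2,2), (1,2,2,2)
    |P|=3: 1 collection, coeffs (2)
    |P|=4: 2 collections, coeffs (), (1)
    |P|=5: 1 collection, coeffs (1)


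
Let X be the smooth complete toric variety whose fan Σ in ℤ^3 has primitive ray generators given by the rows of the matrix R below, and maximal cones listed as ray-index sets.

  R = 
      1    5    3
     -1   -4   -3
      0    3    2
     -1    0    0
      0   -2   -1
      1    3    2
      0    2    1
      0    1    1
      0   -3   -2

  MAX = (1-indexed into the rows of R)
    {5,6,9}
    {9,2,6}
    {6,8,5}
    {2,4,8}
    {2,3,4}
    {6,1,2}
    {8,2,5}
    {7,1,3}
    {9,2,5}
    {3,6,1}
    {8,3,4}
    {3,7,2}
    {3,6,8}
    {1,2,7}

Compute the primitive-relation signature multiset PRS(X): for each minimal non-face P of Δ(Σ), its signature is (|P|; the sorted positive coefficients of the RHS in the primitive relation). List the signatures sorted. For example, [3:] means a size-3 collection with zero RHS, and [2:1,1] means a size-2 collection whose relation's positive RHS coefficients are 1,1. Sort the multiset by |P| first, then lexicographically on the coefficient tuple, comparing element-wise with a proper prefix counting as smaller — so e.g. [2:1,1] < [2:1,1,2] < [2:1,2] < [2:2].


The 20 primitive collections of Σ (r=9, n=3):

  P={3,9}:  v_{3} + v_{9} = 0  →  sig = [2:]
  P={5,7}:  v_{5} + v_{7} = 0  →  sig = [2:]
  P={1,5}:  v_{1} + v_{5} = v_{6}  →  sig = [2:1]
  P={3,5}:  v_{3} + v_{5} = v_{8}  →  sig = [2:1]
  P={4,6}:  v_{4} + v_{6} = v_{3}  →  sig = [2:1]
  P={6,7}:  v_{6} + v_{7} = v_{1}  →  sig = [2:1]
  P={7,8}:  v_{7} + v_{8} = v_{3}  →  sig = [2:1]
  P={8,9}:  v_{8} + v_{9} = v_{5}  →  sig = [2:1]
  P={1,4}:  v_{1} + v_{4} = v_{3} + v_{7}  →  sig = [2:1,1]
  P={1,8}:  v_{1} + v_{8} = v_{3} + v_{6}  →  sig = [2:1,1]
  P={4,9}:  v_{4} + v_{9} = v_{2} + v_{8}  →  sig = [2:1,1]
  P={7,9}:  v_{7} + v_{9} = v_{2} + v_{6}  →  sig = [2:1,1]
  P={1,9}:  v_{1} + v_{9} = v_{2} + 2·v_{6}  →  sig = [2:1,2]
  P={4,5}:  v_{4} + v_{5} = v_{2} + 2·v_{8}  →  sig = [2:1,2]
  P={4,7}:  v_{4} + v_{7} = v_{2} + 2·v_{3}  →  sig = [2:1,2]
  P={2,6,8}:  v_{2} + v_{6} + v_{8} = 0  →  sig = [3:]
  P={2,3,6}:  v_{2} + v_{3} + v_{6} = v_{7}  →  sig = [3:1]
  P={2,3,8}:  v_{2} + v_{3} + v_{8} = v_{4}  →  sig = [3:1]
  P={2,5,6}:  v_{2} + v_{5} + v_{6} = v_{9}  →  sig = [3:1]
  P={1,2,3}:  v_{1} + v_{2} + v_{3} = 2·v_{7}  →  sig = [3:2]

Hence PRS(X_Σ) =
    |P|=2: 15 collections, coeffs (), (), (1), (1), (1), (1), (1), (1), (1,1), (1,1), (1,1), (1,1), (1,2), (1,2), (1,2)
    |P|=3: 5 collections, coeffs (), (1), (1), (1), (2)


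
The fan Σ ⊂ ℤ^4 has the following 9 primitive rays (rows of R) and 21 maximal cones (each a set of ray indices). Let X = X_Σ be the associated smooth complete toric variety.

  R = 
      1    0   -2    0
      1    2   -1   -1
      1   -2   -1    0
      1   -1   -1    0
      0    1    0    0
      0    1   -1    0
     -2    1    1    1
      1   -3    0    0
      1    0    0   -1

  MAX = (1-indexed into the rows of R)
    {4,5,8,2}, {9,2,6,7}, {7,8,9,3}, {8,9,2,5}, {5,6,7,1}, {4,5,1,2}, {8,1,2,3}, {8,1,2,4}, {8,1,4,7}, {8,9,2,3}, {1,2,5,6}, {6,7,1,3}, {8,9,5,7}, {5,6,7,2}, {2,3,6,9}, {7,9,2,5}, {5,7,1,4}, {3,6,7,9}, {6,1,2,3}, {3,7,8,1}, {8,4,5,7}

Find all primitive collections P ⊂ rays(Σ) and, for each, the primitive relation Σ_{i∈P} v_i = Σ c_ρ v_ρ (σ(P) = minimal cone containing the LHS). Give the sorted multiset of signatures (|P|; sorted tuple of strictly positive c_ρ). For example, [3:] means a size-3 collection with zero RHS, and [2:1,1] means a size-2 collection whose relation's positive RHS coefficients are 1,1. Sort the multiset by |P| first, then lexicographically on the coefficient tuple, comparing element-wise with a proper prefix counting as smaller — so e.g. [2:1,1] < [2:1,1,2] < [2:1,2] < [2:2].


Primitive collections (12):

  {3,5}:  v_{3} + v_{5} = v_{4}  so sig = [2:1]
  {4,6}:  v_{4} + v_{6} = v_{1}  so sig = [2:1]
  {6,8}:  v_{6} + v_{8} = v_{3}  so sig = [2:1]
  {1,9}:  v_{1} + v_{9} = v_{2} + v_{3}  so sig = [2:1,1]
  {3,4}:  v_{3} + v_{4} = v_{1} + v_{8}  so sig = [2:1,1]
  {4,9}:  v_{4} + v_{9} = v_{2} + v_{8}  so sig = [2:1,1]
  {2,7,8}:  v_{2} + v_{7} + v_{8} = 0  so sig = [3:]
  {2,3,7}:  v_{2} + v_{3} + v_{7} = v_{6}  so sig = [3:1]
  {5,6,9}:  v_{5} + v_{6} + v_{9} = v_{2}  so sig = [3:1]
  {2,4,7}:  v_{2} + v_{4} + v_{7} = v_{5} + v_{6}  so sig = [3:1,1]
  {1,2,7}:  v_{1} + v_{2} + v_{7} = v_{5} + 2·v_{6}  so sig = [3:1,2]
  {1,5,8}:  v_{1} + v_{5} + v_{8} = 2·v_{4}  so sig = [3:2]

so the primitive-relation signature multiset is
    [2:1]
    [2:1]
    [2:1]
    [2:1,1]
    [2:1,1]
    [2:1,1]
    [3:]
    [3:1]
    [3:1]
    [3:1,1]
    [3:1,2]
    [3:2]


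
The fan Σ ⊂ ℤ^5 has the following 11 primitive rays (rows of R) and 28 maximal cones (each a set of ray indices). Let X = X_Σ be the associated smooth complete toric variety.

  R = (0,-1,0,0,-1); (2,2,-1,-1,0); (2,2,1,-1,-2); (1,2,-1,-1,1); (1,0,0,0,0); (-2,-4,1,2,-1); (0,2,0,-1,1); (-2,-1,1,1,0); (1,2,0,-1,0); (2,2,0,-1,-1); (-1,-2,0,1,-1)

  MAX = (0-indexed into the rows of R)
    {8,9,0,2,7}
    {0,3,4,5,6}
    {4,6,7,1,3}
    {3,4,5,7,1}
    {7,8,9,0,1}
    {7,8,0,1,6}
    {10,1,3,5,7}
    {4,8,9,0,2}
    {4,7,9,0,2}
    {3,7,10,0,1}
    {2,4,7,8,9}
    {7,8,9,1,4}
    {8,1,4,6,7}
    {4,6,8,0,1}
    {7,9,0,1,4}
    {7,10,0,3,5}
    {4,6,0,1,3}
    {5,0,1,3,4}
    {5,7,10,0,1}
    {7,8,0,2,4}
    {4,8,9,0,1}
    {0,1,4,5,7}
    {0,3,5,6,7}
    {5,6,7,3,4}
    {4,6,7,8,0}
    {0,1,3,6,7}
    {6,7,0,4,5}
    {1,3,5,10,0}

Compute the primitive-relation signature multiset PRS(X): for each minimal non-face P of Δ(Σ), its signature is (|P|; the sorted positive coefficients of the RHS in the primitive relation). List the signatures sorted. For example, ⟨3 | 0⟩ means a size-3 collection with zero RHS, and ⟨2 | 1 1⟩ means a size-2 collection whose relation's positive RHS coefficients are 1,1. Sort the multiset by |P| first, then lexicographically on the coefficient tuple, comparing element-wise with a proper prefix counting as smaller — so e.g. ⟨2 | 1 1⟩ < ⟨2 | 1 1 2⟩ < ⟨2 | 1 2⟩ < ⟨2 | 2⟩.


The 20 primitive collections of Σ (r=11, n=5):

  P={2,3}:  v_{2} + v_{3} = v_{8} + v_{9}  ⟹  sig = ⟨2 | 1 1⟩
  P={3,8}:  v_{3} + v_{8} = v_{1} + v_{6}  ⟹  sig = ⟨2 | 1 1⟩
  P={3,9}:  v_{3} + v_{9} = v_{1} + v_{8}  ⟹  sig = ⟨2 | 1 1⟩
  P={4,10}:  v_{4} + v_{10} = v_{1} + v_{5}  ⟹  sig = ⟨2 | 1 1⟩
  P={5,8}:  v_{5} + v_{8} = v_{0} + v_{4} + v_{7}  ⟹  sig = ⟨2 | 1 1 1⟩
  P={6,10}:  v_{6} + v_{10} = v_{0} + v_{3} + v_{7}  ⟹  sig = ⟨2 | 1 1 1⟩
  P={8,10}:  v_{8} + v_{10} = v_{0} + v_{1} + v_{7}  ⟹  sig = ⟨2 | 1 1 1⟩
  P={2,10}:  v_{2} + v_{10} = 2·v_{0} + v_{1} + v_{4} + 2·v_{7} + v_{9}  ⟹  sig = ⟨2 | 1 1 1 2 2⟩
  P={2,6}:  v_{2} + v_{6} = v_{0} + v_{4} + v_{7} + 3·v_{8}  ⟹  sig = ⟨2 | 1 1 1 3⟩
  P={2,5}:  v_{2} + v_{5} = 2·v_{0} + 2·v_{4} + 2·v_{7} + v_{9}  ⟹  sig = ⟨2 | 1 2 2 2⟩
  P={5,9}:  v_{5} + v_{9} = 2·v_{0} + v_{1} + 2·v_{4} + 2·v_{7}  ⟹  sig = ⟨2 | 1 2 2 2⟩
  P={9,10}:  v_{9} + v_{10} = 2·v_{0} + 2·v_{1} + v_{4} + 2·v_{7}  ⟹  sig = ⟨2 | 1 2 2 2⟩
  P={1,2}:  v_{1} + v_{2} = 2·v_{9}  ⟹  sig = ⟨2 | 2⟩
  P={6,9}:  v_{6} + v_{9} = 2·v_{8}  ⟹  sig = ⟨2 | 2⟩
  P={1,5,6}:  v_{1} + v_{5} + v_{6} = 0  ⟹  sig = ⟨3 | 0⟩
  P={0,3,4,7}:  v_{0} + v_{3} + v_{4} + v_{7} = 0  ⟹  sig = ⟨4 | 0⟩
  P={0,1,3,5,7}:  v_{0} + v_{1} + v_{3} + v_{5} + v_{7} = v_{10}  ⟹  sig = ⟨5 | 1⟩
  P={0,1,4,6,7}:  v_{0} + v_{1} + v_{4} + v_{6} + v_{7} = v_{8}  ⟹  sig = ⟨5 | 1⟩
  P={0,1,4,7,8}:  v_{0} + v_{1} + v_{4} + v_{7} + v_{8} = v_{9}  ⟹  sig = ⟨5 | 1⟩
  P={0,4,7,8,9}:  v_{0} + v_{4} + v_{7} + v_{8} + v_{9} = v_{2}  ⟹  sig = ⟨5 | 1⟩

Signatures (|P|; sorted positive RHS coefficients), sorted:
{ ⟨2 | 1 1⟩ ×4,  ⟨2 | 1 1 1⟩ ×3,  ⟨2 | 1 1 1 2 2⟩,  ⟨2 | 1 1 1 3⟩,  ⟨2 | 1 2 2 2⟩ ×3,  ⟨2 | 2⟩ ×2,  ⟨3 | 0⟩,  ⟨4 | 0⟩,  ⟨5 | 1⟩ ×4 }


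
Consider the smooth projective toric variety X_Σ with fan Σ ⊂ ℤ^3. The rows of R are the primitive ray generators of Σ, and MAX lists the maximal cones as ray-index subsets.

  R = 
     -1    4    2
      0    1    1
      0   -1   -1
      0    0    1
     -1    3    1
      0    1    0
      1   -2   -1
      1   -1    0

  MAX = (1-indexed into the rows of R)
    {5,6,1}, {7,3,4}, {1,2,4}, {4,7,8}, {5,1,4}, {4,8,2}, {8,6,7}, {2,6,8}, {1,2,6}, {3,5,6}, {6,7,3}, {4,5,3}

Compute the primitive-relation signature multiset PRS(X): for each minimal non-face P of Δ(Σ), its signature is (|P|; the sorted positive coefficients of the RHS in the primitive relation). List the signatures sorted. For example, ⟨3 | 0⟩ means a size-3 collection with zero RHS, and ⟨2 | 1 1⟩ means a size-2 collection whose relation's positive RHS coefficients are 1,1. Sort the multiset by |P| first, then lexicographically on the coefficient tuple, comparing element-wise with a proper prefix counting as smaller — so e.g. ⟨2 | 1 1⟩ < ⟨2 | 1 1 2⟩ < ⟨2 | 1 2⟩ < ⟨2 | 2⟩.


Δ(Σ) — 8 vertices, 10 min non-faces:

  P={2,3}:  v_{2} + v_{3} = 0  so sig = ⟨2 | 0⟩
  P={1,3}:  v_{1} + v_{3} = v_{5}  so sig = ⟨2 | 1⟩
  P={2,5}:  v_{2} + v_{5} = v_{1}  so sig = ⟨2 | 1⟩
  P={2,7}:  v_{2} + v_{7} = v_{8}  so sig = ⟨2 | 1⟩
  P={3,8}:  v_{3} + v_{8} = v_{7}  so sig = ⟨2 | 1⟩
  P={4,6}:  v_{4} + v_{6} = v_{2}  so sig = ⟨2 | 1⟩
  P={5,7}:  v_{5} + v_{7} = v_{6}  so sig = ⟨2 | 1⟩
  P={1,7}:  v_{1} + v_{7} = v_{2} + v_{6}  so sig = ⟨2 | 1 1⟩
  P={5,8}:  v_{5} + v_{8} = v_{2} + v_{6}  so sig = ⟨2 | 1 1⟩
  P={1,8}:  v_{1} + v_{8} = 2·v_{2} + v_{6}  so sig = ⟨2 | 1 2⟩

so the primitive-relation signature multiset is
    |P|=2: 10 collections, coeffs (), (1), (1), (1), (1), (1), (1), (1,1), (1,1), (1,2)


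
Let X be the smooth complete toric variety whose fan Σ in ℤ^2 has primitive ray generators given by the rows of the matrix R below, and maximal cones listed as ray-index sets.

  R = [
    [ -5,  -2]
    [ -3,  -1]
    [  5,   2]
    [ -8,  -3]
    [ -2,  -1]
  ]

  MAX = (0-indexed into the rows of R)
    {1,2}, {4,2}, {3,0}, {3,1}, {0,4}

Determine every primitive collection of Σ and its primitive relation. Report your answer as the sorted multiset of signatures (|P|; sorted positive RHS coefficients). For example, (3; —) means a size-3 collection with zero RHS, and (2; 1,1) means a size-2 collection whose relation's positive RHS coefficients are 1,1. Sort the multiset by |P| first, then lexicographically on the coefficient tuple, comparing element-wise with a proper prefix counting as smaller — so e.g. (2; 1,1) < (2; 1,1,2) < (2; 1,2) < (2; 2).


Primitive collections (5):

  • {0,2}:  v_{0} + v_{2} = 0 — sig = (2; —)
  • {0,1}:  v_{0} + v_{1} = v_{3} — sig = (2; 1)
  • {1,4}:  v_{1} + v_{4} = v_{0} — sig = (2; 1)
  • {2,3}:  v_{2} + v_{3} = v_{1} — sig = (2; 1)
  • {3,4}:  v_{3} + v_{4} = 2·v_{0} — sig = (2; 2)

Signatures (|P|; sorted positive RHS coefficients), sorted:
    |P|=2: 5 collections, coeffs (), (1), (1), (1), (2)


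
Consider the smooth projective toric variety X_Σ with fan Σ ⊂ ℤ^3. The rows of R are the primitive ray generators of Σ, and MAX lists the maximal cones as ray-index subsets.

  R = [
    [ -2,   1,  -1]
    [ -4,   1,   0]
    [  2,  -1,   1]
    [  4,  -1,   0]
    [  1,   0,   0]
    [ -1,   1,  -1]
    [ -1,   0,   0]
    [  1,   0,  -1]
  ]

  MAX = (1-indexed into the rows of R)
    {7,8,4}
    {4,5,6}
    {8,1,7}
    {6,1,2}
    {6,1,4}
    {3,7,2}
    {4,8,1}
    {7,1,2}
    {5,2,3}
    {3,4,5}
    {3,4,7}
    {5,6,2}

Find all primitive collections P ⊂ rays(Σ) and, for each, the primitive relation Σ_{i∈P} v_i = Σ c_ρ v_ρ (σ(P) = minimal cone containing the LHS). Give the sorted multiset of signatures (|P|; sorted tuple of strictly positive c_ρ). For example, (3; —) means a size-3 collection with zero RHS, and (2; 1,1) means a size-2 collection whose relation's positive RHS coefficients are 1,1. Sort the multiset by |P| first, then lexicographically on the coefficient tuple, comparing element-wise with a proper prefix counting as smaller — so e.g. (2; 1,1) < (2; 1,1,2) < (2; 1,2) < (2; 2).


Δ(Σ) — 8 vertices, 11 min non-faces:

  P = {1,3}:  v_{1} + v_{3} = 0 ; sig = (2; —)
  P = {2,4}:  v_{2} + v_{4} = 0 ; sig = (2; —)
  P = {5,7}:  v_{5} + v_{7} = 0 ; sig = (2; —)
  P = {1,5}:  v_{1} + v_{5} = v_{6} ; sig = (2; 1)
  P = {3,6}:  v_{3} + v_{6} = v_{5} ; sig = (2; 1)
  P = {6,7}:  v_{6} + v_{7} = v_{1} ; sig = (2; 1)
  P = {2,8}:  v_{2} + v_{8} = v_{1} + v_{7} ; sig = (2; 1,1)
  P = {3,8}:  v_{3} + v_{8} = v_{4} + v_{7} ; sig = (2; 1,1)
  P = {5,8}:  v_{5} + v_{8} = v_{1} + v_{4} ; sig = (2; 1,1)
  P = {6,8}:  v_{6} + v_{8} = 2·v_{1} + v_{4} ; sig = (2; 1,2)
  P = {1,4,7}:  v_{1} + v_{4} + v_{7} = v_{8} ; sig = (3; 1)

Hence PRS(X_Σ) =
[(2; —), (2; —), (2; —), (2; 1), (2; 1), (2; 1), (2; 1,1), (2; 1,1), (2; 1,1), (2; 1,2), (3; 1)]


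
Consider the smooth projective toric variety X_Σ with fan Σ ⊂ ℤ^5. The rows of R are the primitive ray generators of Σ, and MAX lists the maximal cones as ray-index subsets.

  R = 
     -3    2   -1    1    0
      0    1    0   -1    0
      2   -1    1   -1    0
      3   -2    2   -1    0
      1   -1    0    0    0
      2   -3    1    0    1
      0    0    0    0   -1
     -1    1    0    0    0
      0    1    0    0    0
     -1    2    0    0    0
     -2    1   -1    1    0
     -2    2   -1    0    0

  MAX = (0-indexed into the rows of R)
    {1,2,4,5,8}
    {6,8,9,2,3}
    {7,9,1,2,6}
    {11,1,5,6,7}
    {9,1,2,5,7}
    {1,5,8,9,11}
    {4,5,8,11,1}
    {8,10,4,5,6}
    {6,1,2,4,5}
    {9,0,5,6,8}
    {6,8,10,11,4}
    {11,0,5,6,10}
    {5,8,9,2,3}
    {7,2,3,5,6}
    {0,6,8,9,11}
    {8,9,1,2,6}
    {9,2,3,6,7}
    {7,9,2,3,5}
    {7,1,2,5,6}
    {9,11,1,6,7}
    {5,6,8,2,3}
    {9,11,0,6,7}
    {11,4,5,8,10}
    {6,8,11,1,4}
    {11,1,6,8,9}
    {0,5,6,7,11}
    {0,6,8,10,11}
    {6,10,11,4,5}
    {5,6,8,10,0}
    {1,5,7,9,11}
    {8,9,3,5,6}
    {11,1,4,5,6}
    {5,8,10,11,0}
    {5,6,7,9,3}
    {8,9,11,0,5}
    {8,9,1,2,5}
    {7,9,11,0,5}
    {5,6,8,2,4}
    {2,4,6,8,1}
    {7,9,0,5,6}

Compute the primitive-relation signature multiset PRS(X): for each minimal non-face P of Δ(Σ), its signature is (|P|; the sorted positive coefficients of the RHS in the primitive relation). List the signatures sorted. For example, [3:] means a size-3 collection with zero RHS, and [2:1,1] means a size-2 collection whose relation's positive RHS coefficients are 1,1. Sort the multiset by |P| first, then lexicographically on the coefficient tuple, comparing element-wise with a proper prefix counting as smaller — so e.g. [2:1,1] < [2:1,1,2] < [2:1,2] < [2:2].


The 21 primitive collections of Σ (r=12, n=5):

  {2,10}:  v_{2} + v_{10} = 0  so sig = [2:]
  {4,7}:  v_{4} + v_{7} = 0  so sig = [2:]
  {0,2}:  v_{0} + v_{2} = v_{7}  so sig = [2:1]
  {0,4}:  v_{0} + v_{4} = v_{10}  so sig = [2:1]
  {1,10}:  v_{1} + v_{10} = v_{11}  so sig = [2:1]
  {2,11}:  v_{2} + v_{11} = v_{1}  so sig = [2:1]
  {4,9}:  v_{4} + v_{9} = v_{8}  so sig = [2:1]
  {7,8}:  v_{7} + v_{8} = v_{9}  so sig = [2:1]
  {7,10}:  v_{7} + v_{10} = v_{0}  so sig = [2:1]
  {0,1}:  v_{0} + v_{1} = v_{7} + v_{11}  so sig = [2:1,1]
  {3,11}:  v_{3} + v_{11} = v_{2} + v_{7}  so sig = [2:1,1]
  {9,10}:  v_{9} + v_{10} = v_{0} + v_{8}  so sig = [2:1,1]
  {3,10}:  v_{3} + v_{10} = v_{5} + v_{6} + v_{9}  so sig = [2:1,1,1]
  {0,3}:  v_{0} + v_{3} = v_{5} + v_{6} + v_{7} + v_{9}  so sig = [2:1,1,1,1]
  {3,4}:  v_{3} + v_{4} = v_{2} + v_{5} + v_{6} + v_{8}  so sig = [2:1,1,1,1]
  {1,3}:  v_{1} + v_{3} = 2·v_{2} + v_{7}  so sig = [2:1,2]
  {5,6,8,11}:  v_{5} + v_{6} + v_{8} + v_{11} = 0  so sig = [4:]
  {1,5,6,8}:  v_{1} + v_{5} + v_{6} + v_{8} = v_{2}  so sig = [4:1]
  {2,5,6,9}:  v_{2} + v_{5} + v_{6} + v_{9} = v_{3}  so sig = [4:1]
  {5,6,9,11}:  v_{5} + v_{6} + v_{9} + v_{11} = v_{7}  so sig = [4:1]
  {1,5,6,9}:  v_{1} + v_{5} + v_{6} + v_{9} = v_{2} + v_{7}  so sig = [4:1,1]

so the primitive-relation signature multiset is
    [2:]
    [2:]
    [2:1]
    [2:1]
    [2:1]
    [2:1]
    [2:1]
    [2:1]
    [2:1]
    [2:1,1]
    [2:1,1]
    [2:1,1]
    [2:1,1,1]
    [2:1,1,1,1]
    [2:1,1,1,1]
    [2:1,2]
    [4:]
    [4:1]
    [4:1]
    [4:1]
    [4:1,1]


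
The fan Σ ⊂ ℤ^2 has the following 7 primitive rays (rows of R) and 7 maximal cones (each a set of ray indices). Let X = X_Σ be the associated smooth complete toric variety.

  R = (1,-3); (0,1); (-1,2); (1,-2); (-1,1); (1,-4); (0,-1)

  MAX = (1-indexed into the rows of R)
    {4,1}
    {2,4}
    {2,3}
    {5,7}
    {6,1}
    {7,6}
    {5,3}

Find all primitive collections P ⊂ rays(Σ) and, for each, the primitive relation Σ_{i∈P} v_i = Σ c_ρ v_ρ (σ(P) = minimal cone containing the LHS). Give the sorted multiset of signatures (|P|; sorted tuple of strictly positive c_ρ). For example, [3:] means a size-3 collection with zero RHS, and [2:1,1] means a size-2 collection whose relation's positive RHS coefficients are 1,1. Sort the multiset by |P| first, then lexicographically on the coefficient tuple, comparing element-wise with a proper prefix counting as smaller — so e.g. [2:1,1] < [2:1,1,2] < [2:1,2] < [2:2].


|primitive collections| = 14. Relations:

  • {2,7}:  v_{2} + v_{7} = 0  so sig = [2:]
  • {3,4}:  v_{3} + v_{4} = 0  so sig = [2:]
  • {1,2}:  v_{1} + v_{2} = v_{4}  so sig = [2:1]
  • {1,3}:  v_{1} + v_{3} = v_{7}  so sig = [2:1]
  • {1,7}:  v_{1} + v_{7} = v_{6}  so sig = [2:1]
  • {2,5}:  v_{2} + v_{5} = v_{3}  so sig = [2:1]
  • {2,6}:  v_{2} + v_{6} = v_{1}  so sig = [2:1]
  • {3,7}:  v_{3} + v_{7} = v_{5}  so sig = [2:1]
  • {4,5}:  v_{4} + v_{5} = v_{7}  so sig = [2:1]
  • {4,7}:  v_{4} + v_{7} = v_{1}  so sig = [2:1]
  • {1,5}:  v_{1} + v_{5} = 2·v_{7}  so sig = [2:2]
  • {3,6}:  v_{3} + v_{6} = 2·v_{7}  so sig = [2:2]
  • {4,6}:  v_{4} + v_{6} = 2·v_{1}  so sig = [2:2]
  • {5,6}:  v_{5} + v_{6} = 3·v_{7}  so sig = [2:3]

Signatures (|P|; sorted positive RHS coefficients), sorted:
    |P|=2: 14 collections, coeffs (), (), (1), (1), (1), (1), (1), (1), (1), (1), (2), (2), (2), (3)


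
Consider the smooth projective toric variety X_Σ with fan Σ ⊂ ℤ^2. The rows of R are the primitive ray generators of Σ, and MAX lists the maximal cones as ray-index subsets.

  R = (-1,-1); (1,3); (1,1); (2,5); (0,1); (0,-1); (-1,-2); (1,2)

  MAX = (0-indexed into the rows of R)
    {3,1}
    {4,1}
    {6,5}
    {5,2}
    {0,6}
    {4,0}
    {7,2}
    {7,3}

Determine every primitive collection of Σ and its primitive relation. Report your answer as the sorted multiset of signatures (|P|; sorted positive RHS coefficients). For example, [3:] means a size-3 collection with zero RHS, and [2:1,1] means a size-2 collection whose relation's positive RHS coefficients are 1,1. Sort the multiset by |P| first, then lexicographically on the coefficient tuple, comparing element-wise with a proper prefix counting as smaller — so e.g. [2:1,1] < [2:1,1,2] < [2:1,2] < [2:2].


20 collections generate NE(X_Σ); each relation:

  P={0,2}:  v_{0} + v_{2} = 0  ⇒ sig = [2:]
  P={4,5}:  v_{4} + v_{5} = 0  ⇒ sig = [2:]
  P={6,7}:  v_{6} + v_{7} = 0  ⇒ sig = [2:]
  P={0,5}:  v_{0} + v_{5} = v_{6}  ⇒ sig = [2:1]
  P={0,7}:  v_{0} + v_{7} = v_{4}  ⇒ sig = [2:1]
  P={1,5}:  v_{1} + v_{5} = v_{7}  ⇒ sig = [2:1]
  P={1,6}:  v_{1} + v_{6} = v_{4}  ⇒ sig = [2:1]
  P={1,7}:  v_{1} + v_{7} = v_{3}  ⇒ sig = [2:1]
  P={2,4}:  v_{2} + v_{4} = v_{7}  ⇒ sig = [2:1]
  P={2,6}:  v_{2} + v_{6} = v_{5}  ⇒ sig = [2:1]
  P={3,6}:  v_{3} + v_{6} = v_{1}  ⇒ sig = [2:1]
  P={4,6}:  v_{4} + v_{6} = v_{0}  ⇒ sig = [2:1]
  P={4,7}:  v_{4} + v_{7} = v_{1}  ⇒ sig = [2:1]
  P={5,7}:  v_{5} + v_{7} = v_{2}  ⇒ sig = [2:1]
  P={0,3}:  v_{0} + v_{3} = v_{1} + v_{4}  ⇒ sig = [2:1,1]
  P={0,1}:  v_{0} + v_{1} = 2·v_{4}  ⇒ sig = [2:2]
  P={1,2}:  v_{1} + v_{2} = 2·v_{7}  ⇒ sig = [2:2]
  P={3,4}:  v_{3} + v_{4} = 2·v_{1}  ⇒ sig = [2:2]
  P={3,5}:  v_{3} + v_{5} = 2·v_{7}  ⇒ sig = [2:2]
  P={2,3}:  v_{2} + v_{3} = 3·v_{7}  ⇒ sig = [2:3]

Sorted signature multiset PRS(X):
    |P|=2: 20 collections, coeffs (), (), (), (1), (1), (1), (1), (1), (1), (1), (1), (1), (1), (1), (1,1), (2), (2), (2), (2), (3)


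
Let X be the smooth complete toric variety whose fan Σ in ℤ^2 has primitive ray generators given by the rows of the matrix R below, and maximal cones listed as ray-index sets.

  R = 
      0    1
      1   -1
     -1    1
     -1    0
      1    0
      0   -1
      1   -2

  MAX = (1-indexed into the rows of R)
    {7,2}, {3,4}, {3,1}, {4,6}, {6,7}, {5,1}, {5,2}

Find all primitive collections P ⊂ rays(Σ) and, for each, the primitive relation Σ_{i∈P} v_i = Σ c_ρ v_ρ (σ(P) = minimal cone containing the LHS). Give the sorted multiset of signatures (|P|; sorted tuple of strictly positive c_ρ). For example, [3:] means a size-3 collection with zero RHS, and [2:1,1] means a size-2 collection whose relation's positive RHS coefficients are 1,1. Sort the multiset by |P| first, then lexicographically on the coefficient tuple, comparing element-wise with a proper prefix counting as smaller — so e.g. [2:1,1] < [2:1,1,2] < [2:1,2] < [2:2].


Δ(Σ) — 7 vertices, 14 min non-faces:

  • {1,6}:  v_{1} + v_{6} = 0  so sig = [2:]
  • {2,3}:  v_{2} + v_{3} = 0  so sig = [2:]
  • {4,5}:  v_{4} + v_{5} = 0  so sig = [2:]
  • {1,2}:  v_{1} + v_{2} = v_{5}  so sig = [2:1]
  • {1,4}:  v_{1} + v_{4} = v_{3}  so sig = [2:1]
  • {1,7}:  v_{1} + v_{7} = v_{2}  so sig = [2:1]
  • {2,4}:  v_{2} + v_{4} = v_{6}  so sig = [2:1]
  • {2,6}:  v_{2} + v_{6} = v_{7}  so sig = [2:1]
  • {3,5}:  v_{3} + v_{5} = v_{1}  so sig = [2:1]
  • {3,6}:  v_{3} + v_{6} = v_{4}  so sig = [2:1]
  • {3,7}:  v_{3} + v_{7} = v_{6}  so sig = [2:1]
  • {5,6}:  v_{5} + v_{6} = v_{2}  so sig = [2:1]
  • {4,7}:  v_{4} + v_{7} = 2·v_{6}  so sig = [2:2]
  • {5,7}:  v_{5} + v_{7} = 2·v_{2}  so sig = [2:2]

so the primitive-relation signature multiset is
[[2:], [2:], [2:], [2:1], [2:1], [2:1], [2:1], [2:1], [2:1], [2:1], [2:1], [2:1], [2:2], [2:2]]


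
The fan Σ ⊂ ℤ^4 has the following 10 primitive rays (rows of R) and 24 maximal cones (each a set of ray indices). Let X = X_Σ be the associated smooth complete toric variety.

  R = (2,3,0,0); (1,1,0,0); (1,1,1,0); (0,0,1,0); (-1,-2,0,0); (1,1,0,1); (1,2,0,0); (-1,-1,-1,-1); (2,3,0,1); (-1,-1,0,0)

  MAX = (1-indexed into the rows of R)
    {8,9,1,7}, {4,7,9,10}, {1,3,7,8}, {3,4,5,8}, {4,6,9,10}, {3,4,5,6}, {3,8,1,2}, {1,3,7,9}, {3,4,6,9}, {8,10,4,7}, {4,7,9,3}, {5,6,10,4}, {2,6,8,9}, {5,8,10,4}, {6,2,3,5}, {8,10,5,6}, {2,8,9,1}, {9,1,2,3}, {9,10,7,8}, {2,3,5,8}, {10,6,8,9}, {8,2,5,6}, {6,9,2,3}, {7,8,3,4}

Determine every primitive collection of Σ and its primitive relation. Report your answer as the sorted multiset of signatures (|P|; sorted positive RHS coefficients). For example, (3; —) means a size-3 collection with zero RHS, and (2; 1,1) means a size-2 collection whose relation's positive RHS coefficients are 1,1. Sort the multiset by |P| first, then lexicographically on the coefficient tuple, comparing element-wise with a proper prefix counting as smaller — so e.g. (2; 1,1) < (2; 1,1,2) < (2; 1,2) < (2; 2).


Δ(Σ) — 10 vertices, 15 min non-faces:

  {2,10}:  v_{2} + v_{10} = 0  ⟹  sig = (2; —)
  {5,7}:  v_{5} + v_{7} = 0  ⟹  sig = (2; —)
  {1,5}:  v_{1} + v_{5} = v_{2}  ⟹  sig = (2; 1)
  {1,10}:  v_{1} + v_{10} = v_{7}  ⟹  sig = (2; 1)
  {2,4}:  v_{2} + v_{4} = v_{3}  ⟹  sig = (2; 1)
  {2,7}:  v_{2} + v_{7} = v_{1}  ⟹  sig = (2; 1)
  {3,10}:  v_{3} + v_{10} = v_{4}  ⟹  sig = (2; 1)
  {5,9}:  v_{5} + v_{9} = v_{6}  ⟹  sig = (2; 1)
  {6,7}:  v_{6} + v_{7} = v_{9}  ⟹  sig = (2; 1)
  {1,4}:  v_{1} + v_{4} = v_{3} + v_{7}  ⟹  sig = (2; 1,1)
  {1,6}:  v_{1} + v_{6} = v_{2} + v_{9}  ⟹  sig = (2; 1,1)
  {4,6,8}:  v_{4} + v_{6} + v_{8} = 0  ⟹  sig = (3; —)
  {3,6,8}:  v_{3} + v_{6} + v_{8} = v_{2}  ⟹  sig = (3; 1)
  {3,8,9}:  v_{3} + v_{8} + v_{9} = v_{1}  ⟹  sig = (3; 1)
  {4,8,9}:  v_{4} + v_{8} + v_{9} = v_{7}  ⟹  sig = (3; 1)

Sorted signature multiset PRS(X):
[(2; —), (2; —), (2; 1), (2; 1), (2; 1), (2; 1), (2; 1), (2; 1), (2; 1), (2; 1,1), (2; 1,1), (3; —), (3; 1), (3; 1), (3; 1)]


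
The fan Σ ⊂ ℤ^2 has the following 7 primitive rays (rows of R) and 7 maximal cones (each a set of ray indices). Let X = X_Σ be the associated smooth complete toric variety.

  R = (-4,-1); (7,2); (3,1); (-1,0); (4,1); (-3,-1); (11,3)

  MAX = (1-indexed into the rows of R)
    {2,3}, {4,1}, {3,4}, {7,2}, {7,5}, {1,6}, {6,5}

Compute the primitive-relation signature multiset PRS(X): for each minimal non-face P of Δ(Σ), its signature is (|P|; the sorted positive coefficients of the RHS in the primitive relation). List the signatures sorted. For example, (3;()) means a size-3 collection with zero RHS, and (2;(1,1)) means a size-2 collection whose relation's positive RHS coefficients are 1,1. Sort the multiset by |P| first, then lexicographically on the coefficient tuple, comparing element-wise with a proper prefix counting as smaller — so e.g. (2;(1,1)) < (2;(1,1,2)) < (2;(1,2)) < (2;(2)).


Primitive collections (14):

  P={1,5}:  v_{1} + v_{5} = 0  so sig = (2;())
  P={3,6}:  v_{3} + v_{6} = 0  so sig = (2;())
  P={1,2}:  v_{1} + v_{2} = v_{3}  so sig = (2;(1))
  P={1,3}:  v_{1} + v_{3} = v_{4}  so sig = (2;(1))
  P={1,7}:  v_{1} + v_{7} = v_{2}  so sig = (2;(1))
  P={2,5}:  v_{2} + v_{5} = v_{7}  so sig = (2;(1))
  P={2,6}:  v_{2} + v_{6} = v_{5}  so sig = (2;(1))
  P={3,5}:  v_{3} + v_{5} = v_{2}  so sig = (2;(1))
  P={4,5}:  v_{4} + v_{5} = v_{3}  so sig = (2;(1))
  P={4,6}:  v_{4} + v_{6} = v_{1}  so sig = (2;(1))
  P={4,7}:  v_{4} + v_{7} = v_{2} + v_{3}  so sig = (2;(1,1))
  P={2,4}:  v_{2} + v_{4} = 2·v_{3}  so sig = (2;(2))
  P={3,7}:  v_{3} + v_{7} = 2·v_{2}  so sig = (2;(2))
  P={6,7}:  v_{6} + v_{7} = 2·v_{5}  so sig = (2;(2))

so the primitive-relation signature multiset is
{ (2;()) ×2,  (2;(1)) ×8,  (2;(1,1)),  (2;(2)) ×3 }
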